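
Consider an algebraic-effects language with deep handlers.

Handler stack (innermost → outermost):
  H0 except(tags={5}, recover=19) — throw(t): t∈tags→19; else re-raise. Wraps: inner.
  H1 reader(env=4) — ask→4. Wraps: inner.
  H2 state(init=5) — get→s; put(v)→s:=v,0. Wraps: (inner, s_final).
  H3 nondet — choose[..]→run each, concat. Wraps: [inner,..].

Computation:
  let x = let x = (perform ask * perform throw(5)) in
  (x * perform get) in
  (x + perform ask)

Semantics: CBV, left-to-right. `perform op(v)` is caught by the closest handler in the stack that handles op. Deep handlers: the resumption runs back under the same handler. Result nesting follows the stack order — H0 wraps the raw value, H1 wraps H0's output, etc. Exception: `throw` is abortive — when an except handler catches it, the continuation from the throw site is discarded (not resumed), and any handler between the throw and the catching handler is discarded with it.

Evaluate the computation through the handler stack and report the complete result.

Working:
ask @ H1 ⇒ 4
throw(5) @ H0 caught ⇒ 19
H1 returns 19
H2 returns (19, 5)
H3 returns [(19, 5)]
= [(19, 5)]

Answer: [(19, 5)]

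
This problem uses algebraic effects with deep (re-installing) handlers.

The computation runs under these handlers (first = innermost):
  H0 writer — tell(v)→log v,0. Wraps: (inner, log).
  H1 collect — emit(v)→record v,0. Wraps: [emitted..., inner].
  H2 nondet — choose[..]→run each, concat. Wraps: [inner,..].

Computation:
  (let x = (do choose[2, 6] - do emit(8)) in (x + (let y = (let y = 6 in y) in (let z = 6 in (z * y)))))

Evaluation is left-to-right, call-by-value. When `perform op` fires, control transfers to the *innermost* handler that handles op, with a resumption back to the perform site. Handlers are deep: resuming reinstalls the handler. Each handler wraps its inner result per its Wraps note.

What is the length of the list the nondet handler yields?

Answer: 2

Step-by-step:
choose[2, 6] @ H2
  branch[0] choose=2:
    emit(8) @ H1 ⇒ out+=8
    H0 returns (38, ())
    H1 returns [8, (38, ())]
    H2 returns [[8, (38, ())]]
  branch[1] choose=6:
    emit(8) @ H1 ⇒ out+=8
    H0 returns (42, ())
    H1 returns [8, (42, ())]
    H2 returns [[8, (42, ())]]
= [[8, (38, ())], [8, (42, ())]]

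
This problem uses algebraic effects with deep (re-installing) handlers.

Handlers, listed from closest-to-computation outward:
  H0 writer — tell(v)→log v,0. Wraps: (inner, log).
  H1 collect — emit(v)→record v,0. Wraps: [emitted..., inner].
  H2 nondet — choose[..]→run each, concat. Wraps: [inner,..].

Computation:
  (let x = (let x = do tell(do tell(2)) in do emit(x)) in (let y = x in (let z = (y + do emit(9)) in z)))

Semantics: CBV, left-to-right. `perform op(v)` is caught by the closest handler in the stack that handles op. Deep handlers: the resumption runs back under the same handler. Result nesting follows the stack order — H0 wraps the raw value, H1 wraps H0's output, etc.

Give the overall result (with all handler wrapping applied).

Answer: [[0, 9, (0, (2, 0))]]

Working:
tell(2) @ H0 ⇒ log+=2
tell(0) @ H0 ⇒ log+=0
emit(0) @ H1 ⇒ out+=0
emit(9) @ H1 ⇒ out+=9
H0 returns (0, (2, 0))
H1 returns [0, 9, (0, (2, 0))]
H2 returns [[0, 9, (0, (2, 0))]]
= [[0, 9, (0, (2, 0))]]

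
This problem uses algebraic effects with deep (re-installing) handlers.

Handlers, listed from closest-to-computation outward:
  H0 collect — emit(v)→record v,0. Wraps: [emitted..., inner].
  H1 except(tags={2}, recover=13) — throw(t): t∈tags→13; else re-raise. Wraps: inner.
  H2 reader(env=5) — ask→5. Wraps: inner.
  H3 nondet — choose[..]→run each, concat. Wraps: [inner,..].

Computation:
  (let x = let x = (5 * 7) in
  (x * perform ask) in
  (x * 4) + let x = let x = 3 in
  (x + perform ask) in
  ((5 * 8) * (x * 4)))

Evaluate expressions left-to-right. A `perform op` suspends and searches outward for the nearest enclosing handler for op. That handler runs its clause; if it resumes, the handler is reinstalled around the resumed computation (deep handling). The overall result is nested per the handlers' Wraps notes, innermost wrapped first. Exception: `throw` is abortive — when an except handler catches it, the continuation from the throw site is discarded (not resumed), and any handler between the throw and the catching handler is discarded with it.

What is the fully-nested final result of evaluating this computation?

Answer: [[1980]]

Working:
ask @ H2 ⇒ 5
ask @ H2 ⇒ 5
H0 returns [1980]
H1 returns [1980]
H2 returns [1980]
H3 returns [[1980]]
= [[1980]]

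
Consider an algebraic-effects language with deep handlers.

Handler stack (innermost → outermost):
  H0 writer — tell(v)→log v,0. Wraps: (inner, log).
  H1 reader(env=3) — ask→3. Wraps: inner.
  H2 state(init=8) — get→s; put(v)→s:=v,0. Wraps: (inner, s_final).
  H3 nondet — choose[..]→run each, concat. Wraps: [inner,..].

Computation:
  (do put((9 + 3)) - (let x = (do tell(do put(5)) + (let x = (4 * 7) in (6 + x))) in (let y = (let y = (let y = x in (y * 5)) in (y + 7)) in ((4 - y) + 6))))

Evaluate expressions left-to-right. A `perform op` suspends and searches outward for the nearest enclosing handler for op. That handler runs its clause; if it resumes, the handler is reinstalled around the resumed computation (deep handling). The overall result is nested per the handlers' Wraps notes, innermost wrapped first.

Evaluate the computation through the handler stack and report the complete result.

Answer: [((167, (0)), 5)]

Step-by-step:
put(12) @ H2 ⇒ s:=12
put(5) @ H2 ⇒ s:=5
tell(0) @ H0 ⇒ log+=0
H0 returns (167, (0))
H1 returns (167, (0))
H2 returns ((167, (0)), 5)
H3 returns [((167, (0)), 5)]
= [((167, (0)), 5)]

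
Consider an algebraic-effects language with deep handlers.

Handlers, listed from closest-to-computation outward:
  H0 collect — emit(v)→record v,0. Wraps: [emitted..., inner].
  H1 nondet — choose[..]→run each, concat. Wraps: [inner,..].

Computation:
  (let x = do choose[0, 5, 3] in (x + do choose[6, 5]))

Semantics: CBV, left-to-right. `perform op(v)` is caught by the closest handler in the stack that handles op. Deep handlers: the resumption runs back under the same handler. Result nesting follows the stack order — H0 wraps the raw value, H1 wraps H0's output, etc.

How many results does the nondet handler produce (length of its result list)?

Step-by-step:
choose[0, 5, 3] @ H1
  branch[0] choose=0:
    choose[6, 5] @ H1
      branch[0] choose=6:
        H0 returns [6]
        H1 returns [[6]]
      branch[1] choose=5:
        H0 returns [5]
        H1 returns [[5]]
  branch[1] choose=5:
    choose[6, 5] @ H1
      branch[0] choose=6:
        H0 returns [11]
        H1 returns [[11]]
      branch[1] choose=5:
        H0 returns [10]
        H1 returns [[10]]
  branch[2] choose=3:
    choose[6, 5] @ H1
      branch[0] choose=6:
        H0 returns [9]
        H1 returns [[9]]
      branch[1] choose=5:
        H0 returns [8]
        H1 returns [[8]]
= [[6], [5], [11], [10], [9], [8]]

Answer: 6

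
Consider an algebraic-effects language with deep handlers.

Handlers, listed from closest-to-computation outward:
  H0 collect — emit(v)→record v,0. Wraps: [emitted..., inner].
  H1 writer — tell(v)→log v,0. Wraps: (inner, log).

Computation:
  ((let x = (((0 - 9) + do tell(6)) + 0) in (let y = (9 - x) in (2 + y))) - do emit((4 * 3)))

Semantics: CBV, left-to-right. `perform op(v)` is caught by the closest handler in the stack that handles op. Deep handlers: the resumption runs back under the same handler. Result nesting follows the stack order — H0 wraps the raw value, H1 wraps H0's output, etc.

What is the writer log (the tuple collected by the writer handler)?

Answer: (6)

Evaluation trace:
tell(6) @ H1 ⇒ log+=6
emit(12) @ H0 ⇒ out+=12
H0 returns [12, 20]
H1 returns ([12, 20], (6))
= ([12, 20], (6))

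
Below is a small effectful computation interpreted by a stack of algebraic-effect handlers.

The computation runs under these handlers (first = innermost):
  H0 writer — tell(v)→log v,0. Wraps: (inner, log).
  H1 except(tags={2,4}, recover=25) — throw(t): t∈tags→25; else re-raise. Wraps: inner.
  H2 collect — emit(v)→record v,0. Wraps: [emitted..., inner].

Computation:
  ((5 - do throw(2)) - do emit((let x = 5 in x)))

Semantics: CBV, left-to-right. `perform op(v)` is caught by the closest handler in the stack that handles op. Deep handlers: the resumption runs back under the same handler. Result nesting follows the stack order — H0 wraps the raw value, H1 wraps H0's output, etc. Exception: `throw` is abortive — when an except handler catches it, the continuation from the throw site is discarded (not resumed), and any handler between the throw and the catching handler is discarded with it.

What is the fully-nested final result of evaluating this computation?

Answer: [25]

Evaluation trace:
throw(2) @ H1 caught ⇒ 25
H2 returns [25]
= [25]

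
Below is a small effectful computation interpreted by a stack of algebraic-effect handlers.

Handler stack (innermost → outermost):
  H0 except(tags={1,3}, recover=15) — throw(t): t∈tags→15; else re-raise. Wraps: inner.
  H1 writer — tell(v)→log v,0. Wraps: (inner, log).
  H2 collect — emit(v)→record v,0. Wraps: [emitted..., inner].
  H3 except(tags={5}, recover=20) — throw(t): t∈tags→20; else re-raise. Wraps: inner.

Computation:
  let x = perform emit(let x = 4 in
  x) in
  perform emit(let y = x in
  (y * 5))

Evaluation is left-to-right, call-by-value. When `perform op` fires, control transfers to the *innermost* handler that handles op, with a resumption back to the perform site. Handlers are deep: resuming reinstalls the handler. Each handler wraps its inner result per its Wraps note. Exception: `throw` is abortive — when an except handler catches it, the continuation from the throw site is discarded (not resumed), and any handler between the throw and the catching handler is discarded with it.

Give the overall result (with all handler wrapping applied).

Working:
emit(4) @ H2 ⇒ out+=4
emit(0) @ H2 ⇒ out+=0
H0 returns 0
H1 returns (0, ())
H2 returns [4, 0, (0, ())]
H3 returns [4, 0, (0, ())]
= [4, 0, (0, ())]

Answer: [4, 0, (0, ())]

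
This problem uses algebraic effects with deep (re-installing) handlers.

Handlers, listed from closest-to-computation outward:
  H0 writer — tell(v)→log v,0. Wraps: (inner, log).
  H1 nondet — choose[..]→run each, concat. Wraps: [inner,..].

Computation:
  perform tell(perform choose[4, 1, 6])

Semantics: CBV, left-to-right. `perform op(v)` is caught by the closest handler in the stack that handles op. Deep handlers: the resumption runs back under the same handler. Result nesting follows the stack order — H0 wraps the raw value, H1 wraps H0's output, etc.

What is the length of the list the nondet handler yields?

Evaluation trace:
choose[4, 1, 6] @ H1
  branch[0] choose=4:
    tell(4) @ H0 ⇒ log+=4
    H0 returns (0, (4))
    H1 returns [(0, (4))]
  branch[1] choose=1:
    tell(1) @ H0 ⇒ log+=1
    H0 returns (0, (1))
    H1 returns [(0, (1))]
  branch[2] choose=6:
    tell(6) @ H0 ⇒ log+=6
    H0 returns (0, (6))
    H1 returns [(0, (6))]
= [(0, (4)), (0, (1)), (0, (6))]

Answer: 3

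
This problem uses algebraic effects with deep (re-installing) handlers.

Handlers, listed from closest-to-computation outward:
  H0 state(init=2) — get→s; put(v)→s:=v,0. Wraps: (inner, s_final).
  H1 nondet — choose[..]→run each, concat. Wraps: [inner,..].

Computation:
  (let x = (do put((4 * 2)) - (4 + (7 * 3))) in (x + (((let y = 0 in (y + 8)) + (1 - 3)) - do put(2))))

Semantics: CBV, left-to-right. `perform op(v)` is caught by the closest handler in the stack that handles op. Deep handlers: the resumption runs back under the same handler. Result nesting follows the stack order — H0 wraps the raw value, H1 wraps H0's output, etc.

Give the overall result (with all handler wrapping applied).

Evaluation trace:
put(8) @ H0 ⇒ s:=8
put(2) @ H0 ⇒ s:=2
H0 returns (-19, 2)
H1 returns [(-19, 2)]
= [(-19, 2)]

Answer: [(-19, 2)]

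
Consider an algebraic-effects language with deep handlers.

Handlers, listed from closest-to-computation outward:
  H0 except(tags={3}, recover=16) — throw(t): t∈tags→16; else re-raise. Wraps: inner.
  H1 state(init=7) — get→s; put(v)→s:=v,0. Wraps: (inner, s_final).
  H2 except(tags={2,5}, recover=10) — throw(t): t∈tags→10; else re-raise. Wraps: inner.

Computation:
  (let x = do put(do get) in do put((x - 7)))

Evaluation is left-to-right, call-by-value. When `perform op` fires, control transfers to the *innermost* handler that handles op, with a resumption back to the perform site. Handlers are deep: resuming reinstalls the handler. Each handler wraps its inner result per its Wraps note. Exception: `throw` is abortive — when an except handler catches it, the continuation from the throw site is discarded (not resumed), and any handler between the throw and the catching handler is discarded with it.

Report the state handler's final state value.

Answer: -7

Working:
get @ H1 ⇒ 7
put(7) @ H1 ⇒ s:=7
put(-7) @ H1 ⇒ s:=-7
H0 returns 0
H1 returns (0, -7)
H2 returns (0, -7)
= (0, -7)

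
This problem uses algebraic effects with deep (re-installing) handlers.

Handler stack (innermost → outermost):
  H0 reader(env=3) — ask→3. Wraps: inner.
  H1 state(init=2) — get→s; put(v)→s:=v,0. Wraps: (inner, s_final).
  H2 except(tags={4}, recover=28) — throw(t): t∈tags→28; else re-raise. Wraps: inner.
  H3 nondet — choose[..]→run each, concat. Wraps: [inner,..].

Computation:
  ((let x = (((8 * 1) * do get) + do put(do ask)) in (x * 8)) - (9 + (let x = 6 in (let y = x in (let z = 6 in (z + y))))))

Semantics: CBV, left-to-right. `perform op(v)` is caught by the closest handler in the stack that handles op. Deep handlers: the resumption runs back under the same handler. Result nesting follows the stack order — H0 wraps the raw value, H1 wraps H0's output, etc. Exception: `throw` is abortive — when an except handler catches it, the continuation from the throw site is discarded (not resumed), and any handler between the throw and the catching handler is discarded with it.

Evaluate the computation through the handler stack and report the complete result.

Answer: [(107, 3)]

Step-by-step:
get @ H1 ⇒ 2
ask @ H0 ⇒ 3
put(3) @ H1 ⇒ s:=3
H0 returns 107
H1 returns (107, 3)
H2 returns (107, 3)
H3 returns [(107, 3)]
= [(107, 3)]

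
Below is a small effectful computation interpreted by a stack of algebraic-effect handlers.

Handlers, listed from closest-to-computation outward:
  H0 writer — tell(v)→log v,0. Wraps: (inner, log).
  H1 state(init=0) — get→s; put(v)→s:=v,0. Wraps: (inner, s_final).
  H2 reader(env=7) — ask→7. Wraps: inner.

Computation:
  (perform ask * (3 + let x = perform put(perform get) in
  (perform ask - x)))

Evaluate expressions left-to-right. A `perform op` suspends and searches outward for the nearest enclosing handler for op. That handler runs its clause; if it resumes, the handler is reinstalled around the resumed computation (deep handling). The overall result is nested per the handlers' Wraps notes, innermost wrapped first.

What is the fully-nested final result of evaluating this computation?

Step-by-step:
ask @ H2 ⇒ 7
get @ H1 ⇒ 0
put(0) @ H1 ⇒ s:=0
ask @ H2 ⇒ 7
H0 returns (70, ())
H1 returns ((70, ()), 0)
H2 returns ((70, ()), 0)
= ((70, ()), 0)

Answer: ((70, ()), 0)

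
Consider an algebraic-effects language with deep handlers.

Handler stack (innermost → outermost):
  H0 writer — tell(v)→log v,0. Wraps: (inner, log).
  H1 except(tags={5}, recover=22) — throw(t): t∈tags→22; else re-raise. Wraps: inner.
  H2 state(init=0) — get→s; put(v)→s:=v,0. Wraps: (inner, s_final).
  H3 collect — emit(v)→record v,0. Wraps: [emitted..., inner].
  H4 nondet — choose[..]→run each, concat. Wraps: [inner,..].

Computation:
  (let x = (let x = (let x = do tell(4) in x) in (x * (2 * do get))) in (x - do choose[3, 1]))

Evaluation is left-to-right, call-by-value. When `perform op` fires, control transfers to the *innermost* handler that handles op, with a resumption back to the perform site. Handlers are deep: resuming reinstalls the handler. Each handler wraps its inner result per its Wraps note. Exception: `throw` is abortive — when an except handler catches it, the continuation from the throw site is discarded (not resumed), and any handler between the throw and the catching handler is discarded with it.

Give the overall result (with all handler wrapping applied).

Answer: [[((-3, (4)), 0)], [((-1, (4)), 0)]]

Evaluation trace:
tell(4) @ H0 ⇒ log+=4
get @ H2 ⇒ 0
choose[3, 1] @ H4
  branch[0] choose=3:
    H0 returns (-3, (4))
    H1 returns (-3, (4))
    H2 returns ((-3, (4)), 0)
    H3 returns [((-3, (4)), 0)]
    H4 returns [[((-3, (4)), 0)]]
  branch[1] choose=1:
    H0 returns (-1, (4))
    H1 returns (-1, (4))
    H2 returns ((-1, (4)), 0)
    H3 returns [((-1, (4)), 0)]
    H4 returns [[((-1, (4)), 0)]]
= [[((-3, (4)), 0)], [((-1, (4)), 0)]]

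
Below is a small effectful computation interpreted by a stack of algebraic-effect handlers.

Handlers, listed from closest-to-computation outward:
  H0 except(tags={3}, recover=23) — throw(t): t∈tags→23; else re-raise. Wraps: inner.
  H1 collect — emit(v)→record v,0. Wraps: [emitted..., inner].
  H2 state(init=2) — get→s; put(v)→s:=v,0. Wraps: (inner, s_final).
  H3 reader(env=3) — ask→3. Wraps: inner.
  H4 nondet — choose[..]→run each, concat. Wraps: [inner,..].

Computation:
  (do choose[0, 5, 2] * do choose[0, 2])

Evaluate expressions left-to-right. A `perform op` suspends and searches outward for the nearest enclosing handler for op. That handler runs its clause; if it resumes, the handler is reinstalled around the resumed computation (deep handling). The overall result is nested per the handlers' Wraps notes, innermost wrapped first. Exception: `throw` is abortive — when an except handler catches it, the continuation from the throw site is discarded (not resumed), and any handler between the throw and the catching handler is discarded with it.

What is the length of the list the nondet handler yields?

Working:
choose[0, 5, 2] @ H4
  branch[0] choose=0:
    choose[0, 2] @ H4
      branch[0] choose=0:
        H0 returns 0
        H1 returns [0]
        H2 returns ([0], 2)
        H3 returns ([0], 2)
        H4 returns [([0], 2)]
      branch[1] choose=2:
        H0 returns 0
        H1 returns [0]
        H2 returns ([0], 2)
        H3 returns ([0], 2)
        H4 returns [([0], 2)]
  branch[1] choose=5:
    choose[0, 2] @ H4
      branch[0] choose=0:
        H0 returns 0
        H1 returns [0]
        H2 returns ([0], 2)
        H3 returns ([0], 2)
        H4 returns [([0], 2)]
      branch[1] choose=2:
        H0 returns 10
        H1 returns [10]
        H2 returns ([10], 2)
        H3 returns ([10], 2)
        H4 returns [([10], 2)]
  branch[2] choose=2:
    choose[0, 2] @ H4
      branch[0] choose=0:
        H0 returns 0
        H1 returns [0]
        H2 returns ([0], 2)
        H3 returns ([0], 2)
        H4 returns [([0], 2)]
      branch[1] choose=2:
        H0 returns 4
        H1 returns [4]
        H2 returns ([4], 2)
        H3 returns ([4], 2)
        H4 returns [([4], 2)]
= [([0], 2), ([0], 2), ([0], 2), ([10], 2), ([0], 2), ([4], 2)]

Answer: 6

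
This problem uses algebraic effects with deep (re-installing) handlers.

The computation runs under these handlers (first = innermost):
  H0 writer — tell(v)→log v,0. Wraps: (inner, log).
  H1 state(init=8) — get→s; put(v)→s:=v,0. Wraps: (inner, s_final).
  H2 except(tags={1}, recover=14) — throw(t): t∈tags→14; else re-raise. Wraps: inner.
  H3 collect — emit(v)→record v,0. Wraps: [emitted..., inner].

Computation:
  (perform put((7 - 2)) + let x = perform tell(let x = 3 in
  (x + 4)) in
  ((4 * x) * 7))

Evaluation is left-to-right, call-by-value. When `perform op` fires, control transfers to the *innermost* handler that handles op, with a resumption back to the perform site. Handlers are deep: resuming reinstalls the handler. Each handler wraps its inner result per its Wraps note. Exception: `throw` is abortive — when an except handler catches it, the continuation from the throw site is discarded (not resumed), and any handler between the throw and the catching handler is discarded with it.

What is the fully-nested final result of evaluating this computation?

Answer: [((0, (7)), 5)]

Evaluation trace:
put(5) @ H1 ⇒ s:=5
tell(7) @ H0 ⇒ log+=7
H0 returns (0, (7))
H1 returns ((0, (7)), 5)
H2 returns ((0, (7)), 5)
H3 returns [((0, (7)), 5)]
= [((0, (7)), 5)]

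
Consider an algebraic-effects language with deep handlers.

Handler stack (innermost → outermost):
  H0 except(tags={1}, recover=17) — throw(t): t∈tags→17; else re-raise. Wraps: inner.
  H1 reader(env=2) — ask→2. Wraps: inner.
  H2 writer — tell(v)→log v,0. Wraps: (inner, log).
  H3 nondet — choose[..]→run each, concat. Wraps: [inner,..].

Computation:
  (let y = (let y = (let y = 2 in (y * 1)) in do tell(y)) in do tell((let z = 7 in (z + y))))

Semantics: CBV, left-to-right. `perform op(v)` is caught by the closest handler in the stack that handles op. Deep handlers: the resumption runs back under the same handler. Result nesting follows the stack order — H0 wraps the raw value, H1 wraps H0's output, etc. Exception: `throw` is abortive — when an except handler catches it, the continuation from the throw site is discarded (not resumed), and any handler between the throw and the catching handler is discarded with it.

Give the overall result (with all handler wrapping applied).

Working:
tell(2) @ H2 ⇒ log+=2
tell(7) @ H2 ⇒ log+=7
H0 returns 0
H1 returns 0
H2 returns (0, (2, 7))
H3 returns [(0, (2, 7))]
= [(0, (2, 7))]

Answer: [(0, (2, 7))]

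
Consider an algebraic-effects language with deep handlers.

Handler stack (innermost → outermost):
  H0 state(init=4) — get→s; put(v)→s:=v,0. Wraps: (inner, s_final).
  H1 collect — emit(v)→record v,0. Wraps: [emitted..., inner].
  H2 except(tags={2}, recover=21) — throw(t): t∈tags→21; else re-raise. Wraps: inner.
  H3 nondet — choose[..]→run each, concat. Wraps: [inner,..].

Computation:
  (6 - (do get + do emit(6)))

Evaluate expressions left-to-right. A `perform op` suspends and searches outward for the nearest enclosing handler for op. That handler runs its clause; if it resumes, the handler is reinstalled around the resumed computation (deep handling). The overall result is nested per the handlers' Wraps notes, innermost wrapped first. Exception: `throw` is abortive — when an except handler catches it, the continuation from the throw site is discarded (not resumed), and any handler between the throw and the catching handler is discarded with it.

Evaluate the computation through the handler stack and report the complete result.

Evaluation trace:
get @ H0 ⇒ 4
emit(6) @ H1 ⇒ out+=6
H0 returns (2, 4)
H1 returns [6, (2, 4)]
H2 returns [6, (2, 4)]
H3 returns [[6, (2, 4)]]
= [[6, (2, 4)]]

Answer: [[6, (2, 4)]]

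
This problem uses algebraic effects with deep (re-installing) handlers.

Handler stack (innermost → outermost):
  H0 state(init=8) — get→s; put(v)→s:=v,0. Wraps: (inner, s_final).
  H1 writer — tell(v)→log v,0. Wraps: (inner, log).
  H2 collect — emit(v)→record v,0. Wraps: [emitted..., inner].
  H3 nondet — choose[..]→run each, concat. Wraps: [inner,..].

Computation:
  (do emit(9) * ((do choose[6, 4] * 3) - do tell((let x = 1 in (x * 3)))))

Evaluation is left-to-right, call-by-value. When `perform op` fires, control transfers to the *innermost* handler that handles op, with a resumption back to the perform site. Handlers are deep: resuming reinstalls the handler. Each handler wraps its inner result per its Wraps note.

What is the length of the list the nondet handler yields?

Answer: 2

Step-by-step:
emit(9) @ H2 ⇒ out+=9
choose[6, 4] @ H3
  branch[0] choose=6:
    tell(3) @ H1 ⇒ log+=3
    H0 returns (0, 8)
    H1 returns ((0, 8), (3))
    H2 returns [9, ((0, 8), (3))]
    H3 returns [[9, ((0, 8), (3))]]
  branch[1] choose=4:
    tell(3) @ H1 ⇒ log+=3
    H0 returns (0, 8)
    H1 returns ((0, 8), (3))
    H2 returns [9, ((0, 8), (3))]
    H3 returns [[9, ((0, 8), (3))]]
= [[9, ((0, 8), (3))], [9, ((0, 8), (3))]]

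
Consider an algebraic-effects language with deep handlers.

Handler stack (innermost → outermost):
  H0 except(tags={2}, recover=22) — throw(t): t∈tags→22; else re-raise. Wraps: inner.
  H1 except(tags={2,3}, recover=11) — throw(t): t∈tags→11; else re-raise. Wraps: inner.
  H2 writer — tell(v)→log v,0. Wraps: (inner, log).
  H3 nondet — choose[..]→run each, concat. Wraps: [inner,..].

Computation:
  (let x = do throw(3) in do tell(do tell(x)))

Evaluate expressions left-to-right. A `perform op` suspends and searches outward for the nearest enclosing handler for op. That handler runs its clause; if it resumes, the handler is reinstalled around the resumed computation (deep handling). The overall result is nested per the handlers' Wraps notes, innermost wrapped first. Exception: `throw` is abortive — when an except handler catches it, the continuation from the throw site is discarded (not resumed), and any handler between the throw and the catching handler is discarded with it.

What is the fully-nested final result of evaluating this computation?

Step-by-step:
throw(3) @ H0 re-raised
throw(3) @ H1 caught ⇒ 11
H2 returns (11, ())
H3 returns [(11, ())]
= [(11, ())]

Answer: [(11, ())]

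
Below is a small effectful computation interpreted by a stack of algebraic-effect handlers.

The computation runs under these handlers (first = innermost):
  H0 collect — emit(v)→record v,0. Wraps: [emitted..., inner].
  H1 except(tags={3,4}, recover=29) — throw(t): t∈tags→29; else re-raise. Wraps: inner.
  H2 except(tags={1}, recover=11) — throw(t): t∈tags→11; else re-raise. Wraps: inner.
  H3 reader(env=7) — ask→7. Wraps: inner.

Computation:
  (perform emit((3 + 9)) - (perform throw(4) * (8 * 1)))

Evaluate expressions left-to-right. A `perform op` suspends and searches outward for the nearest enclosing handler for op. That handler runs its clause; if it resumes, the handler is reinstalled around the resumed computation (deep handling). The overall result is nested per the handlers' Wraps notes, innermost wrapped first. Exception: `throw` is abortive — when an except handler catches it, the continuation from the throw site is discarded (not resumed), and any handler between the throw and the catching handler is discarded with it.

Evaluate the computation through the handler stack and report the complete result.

Step-by-step:
emit(12) @ H0 ⇒ out+=12
throw(4) @ H1 caught ⇒ 29
H2 returns 29
H3 returns 29
= 29

Answer: 29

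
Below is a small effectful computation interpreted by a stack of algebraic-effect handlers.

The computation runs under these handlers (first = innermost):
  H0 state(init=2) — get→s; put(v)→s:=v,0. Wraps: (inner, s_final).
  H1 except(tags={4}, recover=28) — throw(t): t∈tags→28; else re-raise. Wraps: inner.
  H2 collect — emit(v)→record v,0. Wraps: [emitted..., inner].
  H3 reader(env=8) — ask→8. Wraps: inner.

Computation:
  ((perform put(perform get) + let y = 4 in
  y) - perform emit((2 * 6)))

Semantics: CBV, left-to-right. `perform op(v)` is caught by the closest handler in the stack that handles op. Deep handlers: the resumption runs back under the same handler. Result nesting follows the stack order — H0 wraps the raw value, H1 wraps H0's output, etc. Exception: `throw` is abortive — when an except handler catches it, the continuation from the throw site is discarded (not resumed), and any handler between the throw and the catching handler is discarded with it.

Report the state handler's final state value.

Answer: 2

Working:
get @ H0 ⇒ 2
put(2) @ H0 ⇒ s:=2
emit(12) @ H2 ⇒ out+=12
H0 returns (4, 2)
H1 returns (4, 2)
H2 returns [12, (4, 2)]
H3 returns [12, (4, 2)]
= [12, (4, 2)]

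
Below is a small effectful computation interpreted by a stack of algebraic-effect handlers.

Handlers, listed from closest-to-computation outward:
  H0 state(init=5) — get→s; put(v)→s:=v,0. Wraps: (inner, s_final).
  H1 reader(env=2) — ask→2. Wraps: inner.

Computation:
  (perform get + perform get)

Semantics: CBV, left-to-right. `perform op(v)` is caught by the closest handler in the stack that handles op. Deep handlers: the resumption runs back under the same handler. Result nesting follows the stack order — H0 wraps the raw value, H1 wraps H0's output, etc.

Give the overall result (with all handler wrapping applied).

Evaluation trace:
get @ H0 ⇒ 5
get @ H0 ⇒ 5
H0 returns (10, 5)
H1 returns (10, 5)
= (10, 5)

Answer: (10, 5)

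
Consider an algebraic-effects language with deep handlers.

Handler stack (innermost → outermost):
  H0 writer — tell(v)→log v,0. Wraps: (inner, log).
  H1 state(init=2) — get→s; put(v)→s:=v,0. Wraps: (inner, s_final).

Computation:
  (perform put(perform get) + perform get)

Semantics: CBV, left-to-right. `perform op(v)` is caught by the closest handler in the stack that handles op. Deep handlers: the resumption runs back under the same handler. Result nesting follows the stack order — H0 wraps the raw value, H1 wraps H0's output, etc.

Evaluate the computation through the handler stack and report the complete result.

Evaluation trace:
get @ H1 ⇒ 2
put(2) @ H1 ⇒ s:=2
get @ H1 ⇒ 2
H0 returns (2, ())
H1 returns ((2, ()), 2)
= ((2, ()), 2)

Answer: ((2, ()), 2)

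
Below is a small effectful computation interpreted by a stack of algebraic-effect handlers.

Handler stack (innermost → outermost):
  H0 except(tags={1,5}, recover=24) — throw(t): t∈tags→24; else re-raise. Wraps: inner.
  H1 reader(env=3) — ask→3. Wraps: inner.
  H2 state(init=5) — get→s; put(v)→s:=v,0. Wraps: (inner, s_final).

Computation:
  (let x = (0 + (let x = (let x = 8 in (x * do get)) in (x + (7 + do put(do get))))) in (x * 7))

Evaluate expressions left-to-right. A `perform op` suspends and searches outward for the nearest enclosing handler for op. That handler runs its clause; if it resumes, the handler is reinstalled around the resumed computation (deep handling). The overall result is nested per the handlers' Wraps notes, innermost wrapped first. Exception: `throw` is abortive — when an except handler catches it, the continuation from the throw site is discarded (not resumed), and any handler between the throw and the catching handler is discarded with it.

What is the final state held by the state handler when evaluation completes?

Answer: 5

Evaluation trace:
get @ H2 ⇒ 5
get @ H2 ⇒ 5
put(5) @ H2 ⇒ s:=5
H0 returns 329
H1 returns 329
H2 returns (329, 5)
= (329, 5)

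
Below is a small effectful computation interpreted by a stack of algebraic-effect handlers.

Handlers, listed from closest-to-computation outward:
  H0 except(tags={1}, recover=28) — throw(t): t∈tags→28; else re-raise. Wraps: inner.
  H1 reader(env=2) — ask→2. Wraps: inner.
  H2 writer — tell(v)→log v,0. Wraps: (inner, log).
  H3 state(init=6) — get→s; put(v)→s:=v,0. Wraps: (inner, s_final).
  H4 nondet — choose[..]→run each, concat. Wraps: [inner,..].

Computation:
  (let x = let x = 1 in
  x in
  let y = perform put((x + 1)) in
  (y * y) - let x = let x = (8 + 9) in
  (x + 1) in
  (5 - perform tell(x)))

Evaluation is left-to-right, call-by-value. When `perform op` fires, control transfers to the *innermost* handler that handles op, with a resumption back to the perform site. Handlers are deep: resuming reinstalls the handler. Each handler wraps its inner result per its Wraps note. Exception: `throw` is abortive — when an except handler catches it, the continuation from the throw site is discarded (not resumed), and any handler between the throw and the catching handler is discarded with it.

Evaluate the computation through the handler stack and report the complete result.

Evaluation trace:
put(2) @ H3 ⇒ s:=2
tell(18) @ H2 ⇒ log+=18
H0 returns -5
H1 returns -5
H2 returns (-5, (18))
H3 returns ((-5, (18)), 2)
H4 returns [((-5, (18)), 2)]
= [((-5, (18)), 2)]

Answer: [((-5, (18)), 2)]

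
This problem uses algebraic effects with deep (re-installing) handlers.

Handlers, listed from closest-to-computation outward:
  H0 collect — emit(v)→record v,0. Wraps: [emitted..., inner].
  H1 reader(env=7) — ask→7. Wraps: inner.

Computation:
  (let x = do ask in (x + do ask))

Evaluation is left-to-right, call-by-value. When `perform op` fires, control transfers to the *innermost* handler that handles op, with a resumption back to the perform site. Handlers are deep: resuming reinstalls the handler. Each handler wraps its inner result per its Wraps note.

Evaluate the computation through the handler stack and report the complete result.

Answer: [14]

Evaluation trace:
ask @ H1 ⇒ 7
ask @ H1 ⇒ 7
H0 returns [14]
H1 returns [14]
= [14]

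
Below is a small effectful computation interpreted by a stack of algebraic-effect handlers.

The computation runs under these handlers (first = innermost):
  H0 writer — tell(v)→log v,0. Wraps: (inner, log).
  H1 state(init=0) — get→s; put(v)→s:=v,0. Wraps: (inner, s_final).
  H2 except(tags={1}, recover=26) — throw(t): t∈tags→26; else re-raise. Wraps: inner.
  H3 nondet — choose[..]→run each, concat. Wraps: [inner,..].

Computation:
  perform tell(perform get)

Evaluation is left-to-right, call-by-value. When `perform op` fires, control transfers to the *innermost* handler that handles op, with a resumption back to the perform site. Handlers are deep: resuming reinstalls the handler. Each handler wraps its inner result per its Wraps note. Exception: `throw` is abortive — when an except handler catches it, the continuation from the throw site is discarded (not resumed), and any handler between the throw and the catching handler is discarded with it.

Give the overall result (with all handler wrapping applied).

Evaluation trace:
get @ H1 ⇒ 0
tell(0) @ H0 ⇒ log+=0
H0 returns (0, (0))
H1 returns ((0, (0)), 0)
H2 returns ((0, (0)), 0)
H3 returns [((0, (0)), 0)]
= [((0, (0)), 0)]

Answer: [((0, (0)), 0)]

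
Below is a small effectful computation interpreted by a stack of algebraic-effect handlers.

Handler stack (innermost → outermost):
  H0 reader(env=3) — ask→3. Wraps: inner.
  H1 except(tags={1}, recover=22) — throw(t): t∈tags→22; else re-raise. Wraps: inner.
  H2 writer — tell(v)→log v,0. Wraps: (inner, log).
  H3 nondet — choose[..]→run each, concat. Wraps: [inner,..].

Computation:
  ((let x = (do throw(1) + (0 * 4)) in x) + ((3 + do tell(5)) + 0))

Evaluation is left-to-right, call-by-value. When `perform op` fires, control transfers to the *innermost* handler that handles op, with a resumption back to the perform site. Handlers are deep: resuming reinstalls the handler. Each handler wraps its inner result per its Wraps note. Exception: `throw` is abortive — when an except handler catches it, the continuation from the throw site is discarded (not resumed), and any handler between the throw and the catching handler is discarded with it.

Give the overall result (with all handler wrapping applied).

Working:
throw(1) @ H1 caught ⇒ 22
H2 returns (22, ())
H3 returns [(22, ())]
= [(22, ())]

Answer: [(22, ())]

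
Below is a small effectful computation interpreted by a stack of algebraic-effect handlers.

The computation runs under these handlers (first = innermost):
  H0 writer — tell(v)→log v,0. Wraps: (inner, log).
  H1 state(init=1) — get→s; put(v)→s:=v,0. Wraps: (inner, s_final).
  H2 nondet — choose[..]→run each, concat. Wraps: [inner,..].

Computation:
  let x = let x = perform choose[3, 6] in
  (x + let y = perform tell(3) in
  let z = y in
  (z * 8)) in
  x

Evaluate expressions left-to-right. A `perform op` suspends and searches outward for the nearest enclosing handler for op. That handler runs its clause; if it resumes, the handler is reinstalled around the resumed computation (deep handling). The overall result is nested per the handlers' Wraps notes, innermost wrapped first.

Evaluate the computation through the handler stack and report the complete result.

Answer: [((3, (3)), 1), ((6, (3)), 1)]

Working:
choose[3, 6] @ H2
  branch[0] choose=3:
    tell(3) @ H0 ⇒ log+=3
    H0 returns (3, (3))
    H1 returns ((3, (3)), 1)
    H2 returns [((3, (3)), 1)]
  branch[1] choose=6:
    tell(3) @ H0 ⇒ log+=3
    H0 returns (6, (3))
    H1 returns ((6, (3)), 1)
    H2 returns [((6, (3)), 1)]
= [((3, (3)), 1), ((6, (3)), 1)]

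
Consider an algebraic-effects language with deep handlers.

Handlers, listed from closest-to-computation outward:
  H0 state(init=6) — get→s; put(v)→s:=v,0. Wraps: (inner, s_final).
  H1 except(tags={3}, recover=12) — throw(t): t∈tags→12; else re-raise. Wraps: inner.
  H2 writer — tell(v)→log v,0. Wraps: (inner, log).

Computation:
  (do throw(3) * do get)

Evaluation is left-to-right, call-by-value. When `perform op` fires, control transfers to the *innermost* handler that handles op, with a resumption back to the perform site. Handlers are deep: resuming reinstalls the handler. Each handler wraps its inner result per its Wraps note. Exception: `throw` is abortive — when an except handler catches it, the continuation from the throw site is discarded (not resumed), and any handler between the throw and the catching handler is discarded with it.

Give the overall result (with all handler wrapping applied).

Working:
throw(3) @ H1 caught ⇒ 12
H2 returns (12, ())
= (12, ())

Answer: (12, ())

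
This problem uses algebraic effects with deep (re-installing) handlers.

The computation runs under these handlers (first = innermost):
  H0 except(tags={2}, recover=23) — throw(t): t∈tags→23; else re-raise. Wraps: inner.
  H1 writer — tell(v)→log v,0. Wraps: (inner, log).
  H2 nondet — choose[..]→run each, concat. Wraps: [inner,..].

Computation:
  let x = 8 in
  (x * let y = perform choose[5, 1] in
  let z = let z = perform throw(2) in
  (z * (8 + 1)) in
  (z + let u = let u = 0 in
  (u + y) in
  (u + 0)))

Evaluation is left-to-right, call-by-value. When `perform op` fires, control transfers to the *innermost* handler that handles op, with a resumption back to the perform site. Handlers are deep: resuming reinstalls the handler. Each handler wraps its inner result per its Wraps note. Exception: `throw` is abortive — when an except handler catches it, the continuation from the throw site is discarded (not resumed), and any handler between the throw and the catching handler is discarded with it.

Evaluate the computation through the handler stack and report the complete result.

Evaluation trace:
choose[5, 1] @ H2
  branch[0] choose=5:
    throw(2) @ H0 caught ⇒ 23
    H1 returns (23, ())
    H2 returns [(23, ())]
  branch[1] choose=1:
    throw(2) @ H0 caught ⇒ 23
    H1 returns (23, ())
    H2 returns [(23, ())]
= [(23, ()), (23, ())]

Answer: [(23, ()), (23, ())]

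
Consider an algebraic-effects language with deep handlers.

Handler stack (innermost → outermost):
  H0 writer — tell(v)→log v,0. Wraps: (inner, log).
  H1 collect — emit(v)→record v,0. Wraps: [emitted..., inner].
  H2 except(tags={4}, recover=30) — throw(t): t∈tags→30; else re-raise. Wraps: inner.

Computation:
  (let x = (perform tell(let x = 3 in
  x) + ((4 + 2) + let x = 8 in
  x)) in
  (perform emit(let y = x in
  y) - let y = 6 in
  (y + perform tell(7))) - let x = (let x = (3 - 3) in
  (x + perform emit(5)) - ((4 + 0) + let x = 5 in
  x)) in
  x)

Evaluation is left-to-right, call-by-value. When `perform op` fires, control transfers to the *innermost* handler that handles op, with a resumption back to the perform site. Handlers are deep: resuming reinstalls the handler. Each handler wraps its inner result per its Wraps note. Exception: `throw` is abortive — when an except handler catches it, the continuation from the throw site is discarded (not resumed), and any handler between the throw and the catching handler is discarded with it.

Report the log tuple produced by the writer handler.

Evaluation trace:
tell(3) @ H0 ⇒ log+=3
emit(14) @ H1 ⇒ out+=14
tell(7) @ H0 ⇒ log+=7
emit(5) @ H1 ⇒ out+=5
H0 returns (3, (3, 7))
H1 returns [14, 5, (3, (3, 7))]
H2 returns [14, 5, (3, (3, 7))]
= [14, 5, (3, (3, 7))]

Answer: (3, 7)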